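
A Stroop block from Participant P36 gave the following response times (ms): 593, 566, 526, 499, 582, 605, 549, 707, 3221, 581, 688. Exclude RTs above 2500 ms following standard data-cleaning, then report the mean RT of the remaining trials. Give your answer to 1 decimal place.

589.6 ms

Excluded: 3221
Retained (n=10): Σ = 5896
Mean = 5896/10 = 589.6000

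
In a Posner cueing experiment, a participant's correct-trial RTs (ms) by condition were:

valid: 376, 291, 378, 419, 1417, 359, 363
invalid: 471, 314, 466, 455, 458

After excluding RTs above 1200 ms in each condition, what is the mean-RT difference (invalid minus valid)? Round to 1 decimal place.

68.5 ms

valid: exclude 1417
M(valid) = 2186/6 = 364.333
M(invalid) = 2164/5 = 432.800
Difference = 432.800 − 364.333 = 68.467 ms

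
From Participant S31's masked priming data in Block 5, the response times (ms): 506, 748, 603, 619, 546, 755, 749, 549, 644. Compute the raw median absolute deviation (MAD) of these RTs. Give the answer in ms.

73 ms

Sorted: 506, 546, 549, 603, 619, 644, 748, 749, 755 → median = 619
|x − 619|: 113, 129, 16, 0, 73, 136, 130, 70, 25
Sorted deviations: 0, 16, 25, 70, 73, 113, 129, 130, 136 → MAD = 73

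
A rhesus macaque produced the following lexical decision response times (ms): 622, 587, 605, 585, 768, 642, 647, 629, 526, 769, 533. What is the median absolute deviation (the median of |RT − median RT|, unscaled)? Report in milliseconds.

35 ms

Sorted: 526, 533, 585, 587, 605, 622, 629, 642, 647, 768, 769 → median = 622
|x − 622|: 0, 35, 17, 37, 146, 20, 25, 7, 96, 147, 89
Sorted deviations: 0, 7, 17, 20, 25, 35, 37, 89, 96, 146, 147 → MAD = 35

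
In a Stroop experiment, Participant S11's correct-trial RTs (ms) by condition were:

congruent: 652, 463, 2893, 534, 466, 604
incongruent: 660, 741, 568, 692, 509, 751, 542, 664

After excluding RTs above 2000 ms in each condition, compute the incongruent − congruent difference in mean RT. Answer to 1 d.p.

97.1 ms

congruent: exclude 2893
M(congruent) = 2719/5 = 543.800
M(incongruent) = 5127/8 = 640.875
Difference = 640.875 − 543.800 = 97.075 ms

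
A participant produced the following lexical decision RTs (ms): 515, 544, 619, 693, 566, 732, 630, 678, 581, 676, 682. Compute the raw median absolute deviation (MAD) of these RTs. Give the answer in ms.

52 ms

Sorted: 515, 544, 566, 581, 619, 630, 676, 678, 682, 693, 732 → median = 630
|x − 630|: 115, 86, 11, 63, 64, 102, 0, 48, 49, 46, 52
Sorted deviations: 0, 11, 46, 48, 49, 52, 63, 64, 86, 102, 115 → MAD = 52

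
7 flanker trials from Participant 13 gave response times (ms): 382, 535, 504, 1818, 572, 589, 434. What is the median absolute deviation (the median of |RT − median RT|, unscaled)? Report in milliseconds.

Sorted: 382, 434, 504, 535, 572, 589, 1818 → median = 535
|x − 535|: 153, 0, 31, 1283, 37, 54, 101
Sorted deviations: 0, 31, 37, 54, 101, 153, 1283 → MAD = 54

54 ms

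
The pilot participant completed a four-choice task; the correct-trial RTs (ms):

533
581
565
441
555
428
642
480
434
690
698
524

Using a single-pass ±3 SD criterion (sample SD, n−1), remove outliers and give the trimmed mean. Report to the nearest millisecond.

n = 12, ΣRT = 6571, M = 547.583
Σ(x−M)² = 97194.92; s = √(97194.92/11) = 93.999
Cutoffs: 547.583 ± 3·93.999 → [265.6, 829.6]
No RTs fall outside the cutoffs; all 12 retained. Mean = 6571/12 = 547.583

548 ms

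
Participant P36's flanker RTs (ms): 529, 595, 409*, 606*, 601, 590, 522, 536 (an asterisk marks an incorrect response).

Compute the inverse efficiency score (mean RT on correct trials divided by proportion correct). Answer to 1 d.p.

749.6 ms

Correct trials (n=6): 529, 595, 601, 590, 522, 536
Mean correct RT = 3373/6 = 562.1667 ms
Proportion correct = 6/8
IES = 562.1667 / (6/8) = 749.556 ms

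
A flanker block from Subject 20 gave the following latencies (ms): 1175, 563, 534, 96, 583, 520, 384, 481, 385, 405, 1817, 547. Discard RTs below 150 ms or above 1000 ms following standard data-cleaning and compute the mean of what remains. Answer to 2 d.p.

489.11 ms

Excluded: 96, 1175, 1817
Retained (n=9): Σ = 4402
Mean = 4402/9 = 489.1111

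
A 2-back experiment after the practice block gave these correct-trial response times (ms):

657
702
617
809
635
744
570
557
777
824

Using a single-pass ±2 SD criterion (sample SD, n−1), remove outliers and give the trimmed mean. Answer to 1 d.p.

689.2 ms

n = 10, ΣRT = 6892, M = 689.200
Σ(x−M)² = 84271.60; s = √(84271.60/9) = 96.765
Cutoffs: 689.200 ± 2·96.765 → [495.7, 882.7]
No RTs fall outside the cutoffs; all 10 retained. Mean = 6892/10 = 689.200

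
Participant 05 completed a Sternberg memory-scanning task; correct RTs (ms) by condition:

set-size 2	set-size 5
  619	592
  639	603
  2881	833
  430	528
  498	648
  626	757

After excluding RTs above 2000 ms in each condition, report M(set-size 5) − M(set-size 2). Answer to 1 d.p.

97.8 ms

set-size 2: exclude 2881
M(set-size 2) = 2812/5 = 562.400
M(set-size 5) = 3961/6 = 660.167
Difference = 660.167 − 562.400 = 97.767 ms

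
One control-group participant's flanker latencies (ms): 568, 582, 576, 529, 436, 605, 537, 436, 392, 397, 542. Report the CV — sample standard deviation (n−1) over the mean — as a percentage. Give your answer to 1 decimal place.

n = 11, Σ = 5600, M = 509.0909
Σ(x−M)² = 61678.909; s = √(61678.909/10) = 78.5359
CV = 78.5359 / 509.0909 = 0.15427 = 15.427%

15.4%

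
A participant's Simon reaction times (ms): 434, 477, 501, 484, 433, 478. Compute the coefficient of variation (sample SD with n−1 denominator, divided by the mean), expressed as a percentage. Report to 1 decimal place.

n = 6, Σ = 2807, M = 467.8333
Σ(x−M)² = 3906.833; s = √(3906.833/5) = 27.9529
CV = 27.9529 / 467.8333 = 0.05975 = 5.975%

6.0%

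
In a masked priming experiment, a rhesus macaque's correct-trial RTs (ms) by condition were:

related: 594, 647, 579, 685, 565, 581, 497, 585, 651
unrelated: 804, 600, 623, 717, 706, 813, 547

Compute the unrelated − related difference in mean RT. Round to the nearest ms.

89 ms

M(related) = 5384/9 = 598.222
M(unrelated) = 4810/7 = 687.143
Difference = 687.143 − 598.222 = 88.921 ms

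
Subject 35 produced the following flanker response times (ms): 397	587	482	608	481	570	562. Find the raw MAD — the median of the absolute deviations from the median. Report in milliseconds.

Sorted: 397, 481, 482, 562, 570, 587, 608 → median = 562
|x − 562|: 165, 25, 80, 46, 81, 8, 0
Sorted deviations: 0, 8, 25, 46, 80, 81, 165 → MAD = 46

46 ms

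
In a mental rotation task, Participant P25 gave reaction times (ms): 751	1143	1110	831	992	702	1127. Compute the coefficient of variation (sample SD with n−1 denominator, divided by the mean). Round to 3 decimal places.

0.197

n = 7, Σ = 6656, M = 950.8571
Σ(x−M)² = 211202.857; s = √(211202.857/6) = 187.6179
CV = 187.6179 / 950.8571 = 0.19731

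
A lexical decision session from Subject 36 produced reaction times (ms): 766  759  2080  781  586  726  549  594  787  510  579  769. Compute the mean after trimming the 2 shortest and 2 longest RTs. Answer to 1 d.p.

695.0 ms

Sorted: 510, 549, 579, 586, 594, 726, 759, 766, 769, 781, 787, 2080
Drop lowest 2 (510, 549) and highest 2 (787, 2080)
Remaining (n=8): Σ = 5560, mean = 5560/8 = 695.000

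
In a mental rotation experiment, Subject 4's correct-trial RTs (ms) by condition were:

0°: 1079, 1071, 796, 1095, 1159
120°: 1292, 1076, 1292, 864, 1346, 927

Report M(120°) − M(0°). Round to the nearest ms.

93 ms

M(0°) = 5200/5 = 1040.000
M(120°) = 6797/6 = 1132.833
Difference = 1132.833 − 1040.000 = 92.833 ms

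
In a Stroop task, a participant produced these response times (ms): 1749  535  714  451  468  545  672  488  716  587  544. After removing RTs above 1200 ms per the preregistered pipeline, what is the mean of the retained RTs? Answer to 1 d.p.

572.0 ms

Excluded: 1749
Retained (n=10): Σ = 5720
Mean = 5720/10 = 572.0000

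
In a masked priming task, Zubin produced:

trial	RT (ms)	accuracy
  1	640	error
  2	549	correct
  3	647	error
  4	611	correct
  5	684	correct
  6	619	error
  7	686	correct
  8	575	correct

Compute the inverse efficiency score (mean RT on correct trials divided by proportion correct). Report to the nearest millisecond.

994 ms

Correct trials (n=5): 549, 611, 684, 686, 575
Mean correct RT = 3105/5 = 621.0000 ms
Proportion correct = 5/8
IES = 621.0000 / (5/8) = 993.600 ms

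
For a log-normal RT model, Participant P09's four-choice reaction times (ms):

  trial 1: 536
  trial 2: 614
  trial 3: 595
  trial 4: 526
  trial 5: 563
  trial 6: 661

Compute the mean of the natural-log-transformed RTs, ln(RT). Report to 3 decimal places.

6.364

ln(RT): 6.2841, 6.4200, 6.3886, 6.2653, 6.3333, 6.4938
Σ ln(RT) = 38.1850
Mean = 38.1850/6 = 6.36417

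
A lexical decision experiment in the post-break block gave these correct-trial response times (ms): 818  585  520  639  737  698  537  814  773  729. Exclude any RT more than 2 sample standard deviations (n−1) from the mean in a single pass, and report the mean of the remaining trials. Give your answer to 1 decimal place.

685.0 ms

n = 10, ΣRT = 6850, M = 685.000
Σ(x−M)² = 108128.00; s = √(108128.00/9) = 109.609
Cutoffs: 685.000 ± 2·109.609 → [465.8, 904.2]
No RTs fall outside the cutoffs; all 10 retained. Mean = 6850/10 = 685.000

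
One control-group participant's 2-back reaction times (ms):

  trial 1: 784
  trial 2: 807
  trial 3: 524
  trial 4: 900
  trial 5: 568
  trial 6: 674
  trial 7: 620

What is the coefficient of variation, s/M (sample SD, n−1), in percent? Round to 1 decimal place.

19.8%

n = 7, Σ = 4877, M = 696.7143
Σ(x−M)² = 113905.429; s = √(113905.429/6) = 137.7833
CV = 137.7833 / 696.7143 = 0.19776 = 19.776%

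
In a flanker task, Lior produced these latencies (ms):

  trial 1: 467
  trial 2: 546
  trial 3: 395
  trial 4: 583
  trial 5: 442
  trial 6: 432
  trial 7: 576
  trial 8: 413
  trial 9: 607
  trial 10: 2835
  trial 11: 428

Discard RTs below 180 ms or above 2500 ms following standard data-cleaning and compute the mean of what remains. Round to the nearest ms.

Excluded: 2835
Retained (n=10): Σ = 4889
Mean = 4889/10 = 488.9000

489 ms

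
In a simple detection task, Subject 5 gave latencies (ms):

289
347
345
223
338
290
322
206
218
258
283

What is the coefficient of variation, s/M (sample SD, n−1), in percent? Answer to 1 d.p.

n = 11, Σ = 3119, M = 283.5455
Σ(x−M)² = 26946.727; s = √(26946.727/10) = 51.9102
CV = 51.9102 / 283.5455 = 0.18308 = 18.308%

18.3%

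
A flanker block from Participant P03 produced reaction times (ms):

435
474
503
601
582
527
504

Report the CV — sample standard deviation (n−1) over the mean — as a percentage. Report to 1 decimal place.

11.2%

n = 7, Σ = 3626, M = 518.0000
Σ(x−M)² = 20312.000; s = √(20312.000/6) = 58.1836
CV = 58.1836 / 518.0000 = 0.11232 = 11.232%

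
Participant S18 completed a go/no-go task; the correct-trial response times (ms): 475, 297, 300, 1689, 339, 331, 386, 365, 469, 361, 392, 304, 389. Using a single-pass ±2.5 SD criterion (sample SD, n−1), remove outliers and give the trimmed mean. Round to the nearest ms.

367 ms

n = 13, ΣRT = 6097, M = 469.000
Σ(x−M)² = 1651448.00; s = √(1651448.00/12) = 370.973
Cutoffs: 469.000 ± 2.5·370.973 → [-458.4, 1396.4]
Outside: 1689 → excluded.
Retained (n=12): Σ = 4408, mean = 4408/12 = 367.333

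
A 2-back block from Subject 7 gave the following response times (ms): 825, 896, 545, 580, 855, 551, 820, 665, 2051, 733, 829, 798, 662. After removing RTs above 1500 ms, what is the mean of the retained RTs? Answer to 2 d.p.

Excluded: 2051
Retained (n=12): Σ = 8759
Mean = 8759/12 = 729.9167

729.92 ms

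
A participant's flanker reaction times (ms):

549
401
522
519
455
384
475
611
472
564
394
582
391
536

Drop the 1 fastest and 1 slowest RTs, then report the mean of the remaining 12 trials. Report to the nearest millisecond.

488 ms

Sorted: 384, 391, 394, 401, 455, 472, 475, 519, 522, 536, 549, 564, 582, 611
Drop lowest 1 (384) and highest 1 (611)
Remaining (n=12): Σ = 5860, mean = 5860/12 = 488.333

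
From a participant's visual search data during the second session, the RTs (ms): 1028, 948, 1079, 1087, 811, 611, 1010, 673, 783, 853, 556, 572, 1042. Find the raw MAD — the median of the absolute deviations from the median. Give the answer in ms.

180 ms

Sorted: 556, 572, 611, 673, 783, 811, 853, 948, 1010, 1028, 1042, 1079, 1087 → median = 853
|x − 853|: 175, 95, 226, 234, 42, 242, 157, 180, 70, 0, 297, 281, 189
Sorted deviations: 0, 42, 70, 95, 157, 175, 180, 189, 226, 234, 242, 281, 297 → MAD = 180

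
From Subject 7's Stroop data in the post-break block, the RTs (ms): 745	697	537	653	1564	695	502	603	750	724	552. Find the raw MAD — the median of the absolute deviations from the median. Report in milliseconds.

55 ms

Sorted: 502, 537, 552, 603, 653, 695, 697, 724, 745, 750, 1564 → median = 695
|x − 695|: 50, 2, 158, 42, 869, 0, 193, 92, 55, 29, 143
Sorted deviations: 0, 2, 29, 42, 50, 55, 92, 143, 158, 193, 869 → MAD = 55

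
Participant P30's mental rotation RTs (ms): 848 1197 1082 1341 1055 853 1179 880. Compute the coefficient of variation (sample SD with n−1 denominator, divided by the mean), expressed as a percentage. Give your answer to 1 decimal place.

n = 8, Σ = 8435, M = 1054.3750
Σ(x−M)² = 232339.875; s = √(232339.875/7) = 182.1851
CV = 182.1851 / 1054.3750 = 0.17279 = 17.279%

17.3%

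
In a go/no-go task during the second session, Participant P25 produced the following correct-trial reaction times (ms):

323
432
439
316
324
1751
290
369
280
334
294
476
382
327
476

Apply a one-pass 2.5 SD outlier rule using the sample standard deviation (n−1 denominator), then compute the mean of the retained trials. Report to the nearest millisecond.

n = 15, ΣRT = 6813, M = 454.200
Σ(x−M)² = 1862700.40; s = √(1862700.40/14) = 364.760
Cutoffs: 454.200 ± 2.5·364.760 → [-457.7, 1366.1]
Outside: 1751 → excluded.
Retained (n=14): Σ = 5062, mean = 5062/14 = 361.571

362 ms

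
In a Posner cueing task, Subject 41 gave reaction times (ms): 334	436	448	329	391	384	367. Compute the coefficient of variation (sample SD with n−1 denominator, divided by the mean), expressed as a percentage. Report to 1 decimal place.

n = 7, Σ = 2689, M = 384.1429
Σ(x−M)² = 12662.857; s = √(12662.857/6) = 45.9399
CV = 45.9399 / 384.1429 = 0.11959 = 11.959%

12.0%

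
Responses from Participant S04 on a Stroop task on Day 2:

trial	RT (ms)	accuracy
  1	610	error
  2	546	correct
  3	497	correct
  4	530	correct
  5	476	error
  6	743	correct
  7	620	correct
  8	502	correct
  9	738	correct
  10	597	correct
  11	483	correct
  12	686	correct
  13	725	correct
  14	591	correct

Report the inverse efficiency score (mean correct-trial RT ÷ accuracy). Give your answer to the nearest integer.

Correct trials (n=12): 546, 497, 530, 743, 620, 502, 738, 597, 483, 686, 725, 591
Mean correct RT = 7258/12 = 604.8333 ms
Proportion correct = 12/14
IES = 604.8333 / (12/14) = 705.639 ms

706 ms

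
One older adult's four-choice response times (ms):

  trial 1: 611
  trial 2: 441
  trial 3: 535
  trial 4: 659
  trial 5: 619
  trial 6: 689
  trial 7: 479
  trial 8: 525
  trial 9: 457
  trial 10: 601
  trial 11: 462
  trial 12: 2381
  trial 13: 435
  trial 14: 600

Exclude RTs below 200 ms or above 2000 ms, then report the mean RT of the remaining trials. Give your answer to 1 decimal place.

547.2 ms

Excluded: 2381
Retained (n=13): Σ = 7113
Mean = 7113/13 = 547.1538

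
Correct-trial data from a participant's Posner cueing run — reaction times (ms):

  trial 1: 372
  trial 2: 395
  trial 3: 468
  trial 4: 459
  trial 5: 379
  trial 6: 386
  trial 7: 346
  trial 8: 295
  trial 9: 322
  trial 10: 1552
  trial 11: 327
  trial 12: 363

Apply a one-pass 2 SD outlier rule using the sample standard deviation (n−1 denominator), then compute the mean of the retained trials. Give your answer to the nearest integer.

n = 12, ΣRT = 5664, M = 472.000
Σ(x−M)² = 1301170.00; s = √(1301170.00/11) = 343.930
Cutoffs: 472.000 ± 2·343.930 → [-215.9, 1159.9]
Outside: 1552 → excluded.
Retained (n=11): Σ = 4112, mean = 4112/11 = 373.818

374 ms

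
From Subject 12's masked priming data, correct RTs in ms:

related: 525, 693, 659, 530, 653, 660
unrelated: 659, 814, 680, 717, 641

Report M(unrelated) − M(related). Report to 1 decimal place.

M(related) = 3720/6 = 620.000
M(unrelated) = 3511/5 = 702.200
Difference = 702.200 − 620.000 = 82.200 ms

82.2 ms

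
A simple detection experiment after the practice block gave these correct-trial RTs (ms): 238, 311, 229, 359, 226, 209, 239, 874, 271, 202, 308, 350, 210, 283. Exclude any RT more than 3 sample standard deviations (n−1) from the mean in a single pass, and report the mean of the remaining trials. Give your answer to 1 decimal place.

n = 14, ΣRT = 4309, M = 307.786
Σ(x−M)² = 379990.36; s = √(379990.36/13) = 170.968
Cutoffs: 307.786 ± 3·170.968 → [-205.1, 820.7]
Outside: 874 → excluded.
Retained (n=13): Σ = 3435, mean = 3435/13 = 264.231

264.2 ms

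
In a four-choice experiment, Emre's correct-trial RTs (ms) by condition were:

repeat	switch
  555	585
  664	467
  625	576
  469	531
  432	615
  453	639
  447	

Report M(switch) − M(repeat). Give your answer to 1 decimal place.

M(repeat) = 3645/7 = 520.714
M(switch) = 3413/6 = 568.833
Difference = 568.833 − 520.714 = 48.119 ms

48.1 ms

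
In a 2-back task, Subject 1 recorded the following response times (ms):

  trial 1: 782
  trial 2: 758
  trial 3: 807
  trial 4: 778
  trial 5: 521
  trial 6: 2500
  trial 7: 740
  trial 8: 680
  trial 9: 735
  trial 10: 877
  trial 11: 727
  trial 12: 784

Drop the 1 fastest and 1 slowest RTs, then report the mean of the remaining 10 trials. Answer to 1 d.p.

Sorted: 521, 680, 727, 735, 740, 758, 778, 782, 784, 807, 877, 2500
Drop lowest 1 (521) and highest 1 (2500)
Remaining (n=10): Σ = 7668, mean = 7668/10 = 766.800

766.8 ms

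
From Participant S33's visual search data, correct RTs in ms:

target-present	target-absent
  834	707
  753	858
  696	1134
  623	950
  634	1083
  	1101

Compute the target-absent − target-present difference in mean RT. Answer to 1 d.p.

M(target-present) = 3540/5 = 708.000
M(target-absent) = 5833/6 = 972.167
Difference = 972.167 − 708.000 = 264.167 ms

264.2 ms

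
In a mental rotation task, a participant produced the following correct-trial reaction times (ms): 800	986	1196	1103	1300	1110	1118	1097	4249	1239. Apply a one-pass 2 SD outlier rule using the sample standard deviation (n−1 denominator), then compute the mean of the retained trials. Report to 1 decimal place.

n = 10, ΣRT = 14198, M = 1419.800
Σ(x−M)² = 9065455.60; s = √(9065455.60/9) = 1003.630
Cutoffs: 1419.800 ± 2·1003.630 → [-587.5, 3427.1]
Outside: 4249 → excluded.
Retained (n=9): Σ = 9949, mean = 9949/9 = 1105.444

1105.4 ms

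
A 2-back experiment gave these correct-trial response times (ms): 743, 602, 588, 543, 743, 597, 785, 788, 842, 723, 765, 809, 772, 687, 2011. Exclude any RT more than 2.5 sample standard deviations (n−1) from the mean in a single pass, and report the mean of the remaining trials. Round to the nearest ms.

713 ms

n = 15, ΣRT = 11998, M = 799.867
Σ(x−M)² = 1687345.73; s = √(1687345.73/14) = 347.167
Cutoffs: 799.867 ± 2.5·347.167 → [-68.1, 1667.8]
Outside: 2011 → excluded.
Retained (n=14): Σ = 9987, mean = 9987/14 = 713.357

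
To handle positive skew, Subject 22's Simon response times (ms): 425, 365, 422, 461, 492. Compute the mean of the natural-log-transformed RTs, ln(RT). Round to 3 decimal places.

ln(RT): 6.0521, 5.8999, 6.0450, 6.1334, 6.1985
Σ ln(RT) = 30.3289
Mean = 30.3289/5 = 6.06577

6.066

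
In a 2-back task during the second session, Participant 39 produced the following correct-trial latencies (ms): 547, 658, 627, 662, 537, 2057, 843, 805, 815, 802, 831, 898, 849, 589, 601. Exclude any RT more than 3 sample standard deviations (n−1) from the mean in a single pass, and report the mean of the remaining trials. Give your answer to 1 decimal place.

718.9 ms

n = 15, ΣRT = 12121, M = 808.067
Σ(x−M)² = 1880578.93; s = √(1880578.93/14) = 366.507
Cutoffs: 808.067 ± 3·366.507 → [-291.5, 1907.6]
Outside: 2057 → excluded.
Retained (n=14): Σ = 10064, mean = 10064/14 = 718.857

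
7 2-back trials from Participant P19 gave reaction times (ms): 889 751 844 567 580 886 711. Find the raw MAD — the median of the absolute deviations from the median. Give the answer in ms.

135 ms

Sorted: 567, 580, 711, 751, 844, 886, 889 → median = 751
|x − 751|: 138, 0, 93, 184, 171, 135, 40
Sorted deviations: 0, 40, 93, 135, 138, 171, 184 → MAD = 135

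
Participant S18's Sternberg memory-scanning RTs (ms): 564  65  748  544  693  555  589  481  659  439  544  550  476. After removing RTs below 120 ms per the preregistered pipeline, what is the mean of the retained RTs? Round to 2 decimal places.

570.17 ms

Excluded: 65
Retained (n=12): Σ = 6842
Mean = 6842/12 = 570.1667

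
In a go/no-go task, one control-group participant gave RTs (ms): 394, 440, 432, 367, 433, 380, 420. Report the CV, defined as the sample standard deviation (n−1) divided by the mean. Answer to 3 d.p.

n = 7, Σ = 2866, M = 409.4286
Σ(x−M)² = 5015.714; s = √(5015.714/6) = 28.9128
CV = 28.9128 / 409.4286 = 0.07062

0.071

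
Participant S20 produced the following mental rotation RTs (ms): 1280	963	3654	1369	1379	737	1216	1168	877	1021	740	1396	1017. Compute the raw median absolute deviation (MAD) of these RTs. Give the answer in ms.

205 ms

Sorted: 737, 740, 877, 963, 1017, 1021, 1168, 1216, 1280, 1369, 1379, 1396, 3654 → median = 1168
|x − 1168|: 112, 205, 2486, 201, 211, 431, 48, 0, 291, 147, 428, 228, 151
Sorted deviations: 0, 48, 112, 147, 151, 201, 205, 211, 228, 291, 428, 431, 2486 → MAD = 205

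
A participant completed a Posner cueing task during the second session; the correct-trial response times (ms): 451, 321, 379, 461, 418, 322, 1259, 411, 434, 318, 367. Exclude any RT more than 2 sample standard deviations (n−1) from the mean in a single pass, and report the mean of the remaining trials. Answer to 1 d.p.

n = 11, ΣRT = 5141, M = 467.364
Σ(x−M)² = 716466.55; s = √(716466.55/10) = 267.669
Cutoffs: 467.364 ± 2·267.669 → [-68.0, 1002.7]
Outside: 1259 → excluded.
Retained (n=10): Σ = 3882, mean = 3882/10 = 388.200

388.2 ms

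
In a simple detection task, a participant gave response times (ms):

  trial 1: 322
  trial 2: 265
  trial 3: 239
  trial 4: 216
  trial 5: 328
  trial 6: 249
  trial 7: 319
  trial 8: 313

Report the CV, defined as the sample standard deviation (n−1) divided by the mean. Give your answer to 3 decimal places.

n = 8, Σ = 2251, M = 281.3750
Σ(x−M)² = 13625.875; s = √(13625.875/7) = 44.1198
CV = 44.1198 / 281.3750 = 0.15680

0.157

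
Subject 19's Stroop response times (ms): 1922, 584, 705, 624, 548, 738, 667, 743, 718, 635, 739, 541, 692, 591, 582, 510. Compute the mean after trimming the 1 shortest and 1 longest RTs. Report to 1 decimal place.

Sorted: 510, 541, 548, 582, 584, 591, 624, 635, 667, 692, 705, 718, 738, 739, 743, 1922
Drop lowest 1 (510) and highest 1 (1922)
Remaining (n=14): Σ = 9107, mean = 9107/14 = 650.500

650.5 ms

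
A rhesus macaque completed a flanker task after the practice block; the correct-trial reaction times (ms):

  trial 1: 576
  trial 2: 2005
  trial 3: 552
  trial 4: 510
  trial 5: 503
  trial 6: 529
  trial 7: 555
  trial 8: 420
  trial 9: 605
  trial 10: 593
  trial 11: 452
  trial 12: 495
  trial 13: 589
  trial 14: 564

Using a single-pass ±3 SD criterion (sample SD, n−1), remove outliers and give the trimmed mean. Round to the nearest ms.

n = 14, ΣRT = 8948, M = 639.143
Σ(x−M)² = 2046849.71; s = √(2046849.71/13) = 396.800
Cutoffs: 639.143 ± 3·396.800 → [-551.3, 1829.5]
Outside: 2005 → excluded.
Retained (n=13): Σ = 6943, mean = 6943/13 = 534.077

534 ms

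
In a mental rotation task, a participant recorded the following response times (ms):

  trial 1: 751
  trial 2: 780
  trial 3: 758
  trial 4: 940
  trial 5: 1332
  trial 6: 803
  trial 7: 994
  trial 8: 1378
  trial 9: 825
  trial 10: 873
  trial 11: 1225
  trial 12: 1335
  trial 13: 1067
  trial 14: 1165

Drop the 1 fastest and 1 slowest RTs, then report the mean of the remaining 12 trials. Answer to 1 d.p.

Sorted: 751, 758, 780, 803, 825, 873, 940, 994, 1067, 1165, 1225, 1332, 1335, 1378
Drop lowest 1 (751) and highest 1 (1378)
Remaining (n=12): Σ = 12097, mean = 12097/12 = 1008.083

1008.1 ms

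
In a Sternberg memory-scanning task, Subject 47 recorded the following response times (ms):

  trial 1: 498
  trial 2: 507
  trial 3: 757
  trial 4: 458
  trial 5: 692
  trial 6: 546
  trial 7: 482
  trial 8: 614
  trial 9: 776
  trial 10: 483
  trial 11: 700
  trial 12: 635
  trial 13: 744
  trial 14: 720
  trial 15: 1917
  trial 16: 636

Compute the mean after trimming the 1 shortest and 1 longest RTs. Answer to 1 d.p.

627.9 ms

Sorted: 458, 482, 483, 498, 507, 546, 614, 635, 636, 692, 700, 720, 744, 757, 776, 1917
Drop lowest 1 (458) and highest 1 (1917)
Remaining (n=14): Σ = 8790, mean = 8790/14 = 627.857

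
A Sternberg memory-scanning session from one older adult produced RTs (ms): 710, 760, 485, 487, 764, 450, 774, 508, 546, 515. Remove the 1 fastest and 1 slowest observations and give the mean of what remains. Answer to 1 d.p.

596.9 ms

Sorted: 450, 485, 487, 508, 515, 546, 710, 760, 764, 774
Drop lowest 1 (450) and highest 1 (774)
Remaining (n=8): Σ = 4775, mean = 4775/8 = 596.875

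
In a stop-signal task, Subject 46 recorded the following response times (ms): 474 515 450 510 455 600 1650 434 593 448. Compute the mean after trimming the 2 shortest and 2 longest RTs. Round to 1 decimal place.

499.5 ms

Sorted: 434, 448, 450, 455, 474, 510, 515, 593, 600, 1650
Drop lowest 2 (434, 448) and highest 2 (600, 1650)
Remaining (n=6): Σ = 2997, mean = 2997/6 = 499.500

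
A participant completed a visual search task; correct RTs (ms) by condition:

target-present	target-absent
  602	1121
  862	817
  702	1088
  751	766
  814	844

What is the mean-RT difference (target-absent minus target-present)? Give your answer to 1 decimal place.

181.0 ms

M(target-present) = 3731/5 = 746.200
M(target-absent) = 4636/5 = 927.200
Difference = 927.200 − 746.200 = 181.000 ms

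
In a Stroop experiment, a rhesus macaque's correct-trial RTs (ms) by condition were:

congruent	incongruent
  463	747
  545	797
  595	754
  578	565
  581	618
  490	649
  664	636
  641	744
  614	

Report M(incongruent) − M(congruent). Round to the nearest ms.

114 ms

M(congruent) = 5171/9 = 574.556
M(incongruent) = 5510/8 = 688.750
Difference = 688.750 − 574.556 = 114.194 ms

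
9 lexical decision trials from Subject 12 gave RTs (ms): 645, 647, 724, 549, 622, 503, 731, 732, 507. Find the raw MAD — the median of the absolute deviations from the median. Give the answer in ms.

Sorted: 503, 507, 549, 622, 645, 647, 724, 731, 732 → median = 645
|x − 645|: 0, 2, 79, 96, 23, 142, 86, 87, 138
Sorted deviations: 0, 2, 23, 79, 86, 87, 96, 138, 142 → MAD = 86

86 ms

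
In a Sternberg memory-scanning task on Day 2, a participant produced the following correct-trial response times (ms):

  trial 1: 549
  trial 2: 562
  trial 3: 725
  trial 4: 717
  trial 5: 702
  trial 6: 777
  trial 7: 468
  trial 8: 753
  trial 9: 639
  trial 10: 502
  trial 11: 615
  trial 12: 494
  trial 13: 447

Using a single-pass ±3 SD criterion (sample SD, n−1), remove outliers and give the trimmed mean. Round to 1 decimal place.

n = 13, ΣRT = 7950, M = 611.538
Σ(x−M)² = 160189.23; s = √(160189.23/12) = 115.538
Cutoffs: 611.538 ± 3·115.538 → [264.9, 958.2]
No RTs fall outside the cutoffs; all 13 retained. Mean = 7950/13 = 611.538

611.5 ms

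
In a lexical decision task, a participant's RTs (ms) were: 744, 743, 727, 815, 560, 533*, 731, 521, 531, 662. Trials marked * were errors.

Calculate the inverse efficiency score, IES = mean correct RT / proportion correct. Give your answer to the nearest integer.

Correct trials (n=9): 744, 743, 727, 815, 560, 731, 521, 531, 662
Mean correct RT = 6034/9 = 670.4444 ms
Proportion correct = 9/10
IES = 670.4444 / (9/10) = 744.938 ms

745 ms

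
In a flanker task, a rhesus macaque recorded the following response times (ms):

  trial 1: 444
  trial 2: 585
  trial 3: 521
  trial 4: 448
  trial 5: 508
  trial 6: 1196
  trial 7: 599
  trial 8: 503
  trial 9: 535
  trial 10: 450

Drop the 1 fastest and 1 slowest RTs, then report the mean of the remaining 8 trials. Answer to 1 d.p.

Sorted: 444, 448, 450, 503, 508, 521, 535, 585, 599, 1196
Drop lowest 1 (444) and highest 1 (1196)
Remaining (n=8): Σ = 4149, mean = 4149/8 = 518.625

518.6 ms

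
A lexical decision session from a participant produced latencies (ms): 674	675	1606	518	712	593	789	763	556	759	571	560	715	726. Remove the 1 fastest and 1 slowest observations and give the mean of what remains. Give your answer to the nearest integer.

Sorted: 518, 556, 560, 571, 593, 674, 675, 712, 715, 726, 759, 763, 789, 1606
Drop lowest 1 (518) and highest 1 (1606)
Remaining (n=12): Σ = 8093, mean = 8093/12 = 674.417

674 ms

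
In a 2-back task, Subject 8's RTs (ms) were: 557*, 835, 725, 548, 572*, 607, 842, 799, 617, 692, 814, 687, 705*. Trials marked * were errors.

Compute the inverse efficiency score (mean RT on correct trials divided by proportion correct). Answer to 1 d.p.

931.6 ms

Correct trials (n=10): 835, 725, 548, 607, 842, 799, 617, 692, 814, 687
Mean correct RT = 7166/10 = 716.6000 ms
Proportion correct = 10/13
IES = 716.6000 / (10/13) = 931.580 ms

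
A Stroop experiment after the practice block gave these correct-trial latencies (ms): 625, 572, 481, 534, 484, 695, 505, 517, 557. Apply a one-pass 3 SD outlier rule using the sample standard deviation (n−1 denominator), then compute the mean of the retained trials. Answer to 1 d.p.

552.2 ms

n = 9, ΣRT = 4970, M = 552.222
Σ(x−M)² = 39625.56; s = √(39625.56/8) = 70.379
Cutoffs: 552.222 ± 3·70.379 → [341.1, 763.4]
No RTs fall outside the cutoffs; all 9 retained. Mean = 4970/9 = 552.222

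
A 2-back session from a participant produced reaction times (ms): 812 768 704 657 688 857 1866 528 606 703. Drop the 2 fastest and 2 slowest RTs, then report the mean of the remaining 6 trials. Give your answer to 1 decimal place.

Sorted: 528, 606, 657, 688, 703, 704, 768, 812, 857, 1866
Drop lowest 2 (528, 606) and highest 2 (857, 1866)
Remaining (n=6): Σ = 4332, mean = 4332/6 = 722.000

722.0 ms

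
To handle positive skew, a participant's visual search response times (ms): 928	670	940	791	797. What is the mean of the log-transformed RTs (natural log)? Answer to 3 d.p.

6.708

ln(RT): 6.8330, 6.5073, 6.8459, 6.6733, 6.6809
Σ ln(RT) = 33.5403
Mean = 33.5403/5 = 6.70807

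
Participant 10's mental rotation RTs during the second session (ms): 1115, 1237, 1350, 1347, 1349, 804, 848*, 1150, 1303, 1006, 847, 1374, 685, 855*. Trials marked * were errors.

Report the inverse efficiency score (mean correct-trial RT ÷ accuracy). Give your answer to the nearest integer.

Correct trials (n=12): 1115, 1237, 1350, 1347, 1349, 804, 1150, 1303, 1006, 847, 1374, 685
Mean correct RT = 13567/12 = 1130.5833 ms
Proportion correct = 12/14
IES = 1130.5833 / (12/14) = 1319.014 ms

1319 ms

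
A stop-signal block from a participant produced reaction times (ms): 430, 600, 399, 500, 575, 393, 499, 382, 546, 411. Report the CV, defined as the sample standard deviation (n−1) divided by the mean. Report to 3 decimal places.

0.171

n = 10, Σ = 4735, M = 473.5000
Σ(x−M)² = 59114.500; s = √(59114.500/9) = 81.0449
CV = 81.0449 / 473.5000 = 0.17116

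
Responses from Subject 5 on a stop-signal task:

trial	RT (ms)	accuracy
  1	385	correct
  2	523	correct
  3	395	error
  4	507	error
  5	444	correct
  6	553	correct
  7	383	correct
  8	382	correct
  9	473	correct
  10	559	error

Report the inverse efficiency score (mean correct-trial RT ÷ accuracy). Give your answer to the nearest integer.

641 ms

Correct trials (n=7): 385, 523, 444, 553, 383, 382, 473
Mean correct RT = 3143/7 = 449.0000 ms
Proportion correct = 7/10
IES = 449.0000 / (7/10) = 641.429 ms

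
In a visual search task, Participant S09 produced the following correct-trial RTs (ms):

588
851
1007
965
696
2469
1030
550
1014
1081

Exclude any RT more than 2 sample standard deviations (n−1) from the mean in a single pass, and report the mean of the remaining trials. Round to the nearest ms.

865 ms

n = 10, ΣRT = 10251, M = 1025.100
Σ(x−M)² = 2647452.90; s = √(2647452.90/9) = 542.367
Cutoffs: 1025.100 ± 2·542.367 → [-59.6, 2109.8]
Outside: 2469 → excluded.
Retained (n=9): Σ = 7782, mean = 7782/9 = 864.667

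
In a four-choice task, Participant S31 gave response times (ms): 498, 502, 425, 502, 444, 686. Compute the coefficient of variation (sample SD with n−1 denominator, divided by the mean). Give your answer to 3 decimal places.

0.182

n = 6, Σ = 3057, M = 509.5000
Σ(x−M)² = 42827.500; s = √(42827.500/5) = 92.5500
CV = 92.5500 / 509.5000 = 0.18165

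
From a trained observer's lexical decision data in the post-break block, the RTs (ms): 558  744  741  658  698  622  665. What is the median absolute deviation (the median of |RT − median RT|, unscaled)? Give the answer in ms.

Sorted: 558, 622, 658, 665, 698, 741, 744 → median = 665
|x − 665|: 107, 79, 76, 7, 33, 43, 0
Sorted deviations: 0, 7, 33, 43, 76, 79, 107 → MAD = 43

43 ms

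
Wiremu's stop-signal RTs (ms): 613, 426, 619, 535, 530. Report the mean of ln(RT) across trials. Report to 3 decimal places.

ln(RT): 6.4184, 6.0544, 6.4281, 6.2823, 6.2729
Σ ln(RT) = 31.4561
Mean = 31.4561/5 = 6.29121

6.291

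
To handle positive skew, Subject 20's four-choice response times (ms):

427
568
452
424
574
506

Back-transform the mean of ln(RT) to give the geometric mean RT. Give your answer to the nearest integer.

ln(RT): 6.0568, 6.3421, 6.1137, 6.0497, 6.3526, 6.2265
Mean ln(RT) = 37.1415/6 = 6.19025
Geometric mean = exp(6.19025) = 487.97 ms

488 ms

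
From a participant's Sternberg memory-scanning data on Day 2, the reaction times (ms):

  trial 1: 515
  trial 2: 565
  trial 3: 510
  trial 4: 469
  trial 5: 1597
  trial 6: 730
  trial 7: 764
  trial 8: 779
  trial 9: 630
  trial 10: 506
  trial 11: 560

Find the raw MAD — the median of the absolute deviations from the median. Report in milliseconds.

Sorted: 469, 506, 510, 515, 560, 565, 630, 730, 764, 779, 1597 → median = 565
|x − 565|: 50, 0, 55, 96, 1032, 165, 199, 214, 65, 59, 5
Sorted deviations: 0, 5, 50, 55, 59, 65, 96, 165, 199, 214, 1032 → MAD = 65

65 ms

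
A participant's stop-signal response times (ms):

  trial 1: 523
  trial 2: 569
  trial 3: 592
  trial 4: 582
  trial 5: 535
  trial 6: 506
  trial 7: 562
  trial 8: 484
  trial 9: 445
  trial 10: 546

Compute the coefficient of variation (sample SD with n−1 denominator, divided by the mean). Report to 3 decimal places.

n = 10, Σ = 5344, M = 534.4000
Σ(x−M)² = 19146.400; s = √(19146.400/9) = 46.1235
CV = 46.1235 / 534.4000 = 0.08631

0.086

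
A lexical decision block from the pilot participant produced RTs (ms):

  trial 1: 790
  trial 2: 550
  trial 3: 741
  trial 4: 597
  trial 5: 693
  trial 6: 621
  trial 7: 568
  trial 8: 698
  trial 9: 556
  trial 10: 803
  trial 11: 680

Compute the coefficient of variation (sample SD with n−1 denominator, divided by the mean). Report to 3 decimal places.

n = 11, Σ = 7297, M = 663.3636
Σ(x−M)² = 83588.545; s = √(83588.545/10) = 91.4268
CV = 91.4268 / 663.3636 = 0.13782

0.138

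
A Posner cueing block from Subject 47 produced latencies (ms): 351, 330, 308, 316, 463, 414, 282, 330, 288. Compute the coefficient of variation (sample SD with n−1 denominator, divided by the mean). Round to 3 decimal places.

n = 9, Σ = 3082, M = 342.4444
Σ(x−M)² = 28540.222; s = √(28540.222/8) = 59.7288
CV = 59.7288 / 342.4444 = 0.17442

0.174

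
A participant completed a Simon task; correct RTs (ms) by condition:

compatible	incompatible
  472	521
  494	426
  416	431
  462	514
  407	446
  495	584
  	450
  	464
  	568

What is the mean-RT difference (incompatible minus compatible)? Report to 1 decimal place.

M(compatible) = 2746/6 = 457.667
M(incompatible) = 4404/9 = 489.333
Difference = 489.333 − 457.667 = 31.667 ms

31.7 ms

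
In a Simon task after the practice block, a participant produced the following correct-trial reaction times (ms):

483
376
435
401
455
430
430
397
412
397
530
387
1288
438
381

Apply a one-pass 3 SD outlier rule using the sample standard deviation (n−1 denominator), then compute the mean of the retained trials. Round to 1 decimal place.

425.1 ms

n = 15, ΣRT = 7240, M = 482.667
Σ(x−M)² = 718589.33; s = √(718589.33/14) = 226.556
Cutoffs: 482.667 ± 3·226.556 → [-197.0, 1162.3]
Outside: 1288 → excluded.
Retained (n=14): Σ = 5952, mean = 5952/14 = 425.143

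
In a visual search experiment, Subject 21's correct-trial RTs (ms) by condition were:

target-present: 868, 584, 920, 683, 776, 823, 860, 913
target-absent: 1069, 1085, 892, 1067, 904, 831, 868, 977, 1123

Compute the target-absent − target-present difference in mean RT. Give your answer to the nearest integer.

M(target-present) = 6427/8 = 803.375
M(target-absent) = 8816/9 = 979.556
Difference = 979.556 − 803.375 = 176.181 ms

176 ms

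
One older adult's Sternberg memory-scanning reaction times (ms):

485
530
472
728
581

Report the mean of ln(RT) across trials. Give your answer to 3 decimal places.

ln(RT): 6.1841, 6.2729, 6.1570, 6.5903, 6.3648
Σ ln(RT) = 31.5691
Mean = 31.5691/5 = 6.31381

6.314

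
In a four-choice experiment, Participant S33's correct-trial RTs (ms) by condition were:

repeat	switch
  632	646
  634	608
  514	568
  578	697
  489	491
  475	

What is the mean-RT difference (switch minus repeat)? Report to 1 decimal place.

M(repeat) = 3322/6 = 553.667
M(switch) = 3010/5 = 602.000
Difference = 602.000 − 553.667 = 48.333 ms

48.3 ms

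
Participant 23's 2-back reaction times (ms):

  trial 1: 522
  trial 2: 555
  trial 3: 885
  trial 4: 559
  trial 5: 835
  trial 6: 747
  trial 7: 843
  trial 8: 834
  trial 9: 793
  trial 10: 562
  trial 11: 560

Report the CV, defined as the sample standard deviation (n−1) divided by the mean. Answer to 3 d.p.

n = 11, Σ = 7695, M = 699.5455
Σ(x−M)² = 212944.727; s = √(212944.727/10) = 145.9263
CV = 145.9263 / 699.5455 = 0.20860

0.209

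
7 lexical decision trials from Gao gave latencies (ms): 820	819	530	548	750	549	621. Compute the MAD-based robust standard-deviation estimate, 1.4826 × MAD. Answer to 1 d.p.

Sorted: 530, 548, 549, 621, 750, 819, 820 → median = 621
|x − 621| sorted: 0, 72, 73, 91, 129, 198, 199 → MAD = 91
Robust SD ≈ 1.4826 × 91 = 134.917

134.9 ms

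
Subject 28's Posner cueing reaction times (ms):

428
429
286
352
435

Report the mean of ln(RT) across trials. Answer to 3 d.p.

ln(RT): 6.0591, 6.0615, 5.6560, 5.8636, 6.0753
Σ ln(RT) = 29.7155
Mean = 29.7155/5 = 5.94311

5.943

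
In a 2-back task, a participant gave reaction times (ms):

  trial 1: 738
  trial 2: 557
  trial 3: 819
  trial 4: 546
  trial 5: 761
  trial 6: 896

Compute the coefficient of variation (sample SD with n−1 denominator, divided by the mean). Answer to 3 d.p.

0.196

n = 6, Σ = 4317, M = 719.5000
Σ(x−M)² = 99625.500; s = √(99625.500/5) = 141.1563
CV = 141.1563 / 719.5000 = 0.19619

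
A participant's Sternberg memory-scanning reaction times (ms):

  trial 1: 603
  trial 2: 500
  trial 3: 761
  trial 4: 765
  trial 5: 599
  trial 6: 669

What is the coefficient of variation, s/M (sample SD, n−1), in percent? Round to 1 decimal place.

15.9%

n = 6, Σ = 3897, M = 649.5000
Σ(x−M)² = 53215.500; s = √(53215.500/5) = 103.1654
CV = 103.1654 / 649.5000 = 0.15884 = 15.884%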